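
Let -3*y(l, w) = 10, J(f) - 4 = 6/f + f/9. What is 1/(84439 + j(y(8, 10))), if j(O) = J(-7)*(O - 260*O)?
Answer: 27/2334983 ≈ 1.1563e-5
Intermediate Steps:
J(f) = 4 + 6/f + f/9 (J(f) = 4 + (6/f + f/9) = 4 + 6/f + f/9)
y(l, w) = -10/3 (y(l, w) = -⅓*10 = -10/3)
j(O) = -5513*O/9 (j(O) = (4 + 6/(-7) + (⅑)*(-7))*(O - 260*O) = (4 + 6*(-⅐) - 7/9)*(-259*O) = (4 - 6/7 - 7/9)*(-259*O) = 149*(-259*O)/63 = -5513*O/9)
1/(84439 + j(y(8, 10))) = 1/(84439 - 5513/9*(-10/3)) = 1/(84439 + 55130/27) = 1/(2334983/27) = 27/2334983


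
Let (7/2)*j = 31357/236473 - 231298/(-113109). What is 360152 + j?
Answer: 67431581415550382/187230571899 ≈ 3.6015e+5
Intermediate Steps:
j = 116484981734/187230571899 (j = 2*(31357/236473 - 231298/(-113109))/7 = 2*(31357*(1/236473) - 231298*(-1/113109))/7 = 2*(31357/236473 + 231298/113109)/7 = (2/7)*(58242490867/26747224557) = 116484981734/187230571899 ≈ 0.62215)
360152 + j = 360152 + 116484981734/187230571899 = 67431581415550382/187230571899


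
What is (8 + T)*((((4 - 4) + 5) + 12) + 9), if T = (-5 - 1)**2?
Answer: 1144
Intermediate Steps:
T = 36 (T = (-6)**2 = 36)
(8 + T)*((((4 - 4) + 5) + 12) + 9) = (8 + 36)*((((4 - 4) + 5) + 12) + 9) = 44*(((0 + 5) + 12) + 9) = 44*((5 + 12) + 9) = 44*(17 + 9) = 44*26 = 1144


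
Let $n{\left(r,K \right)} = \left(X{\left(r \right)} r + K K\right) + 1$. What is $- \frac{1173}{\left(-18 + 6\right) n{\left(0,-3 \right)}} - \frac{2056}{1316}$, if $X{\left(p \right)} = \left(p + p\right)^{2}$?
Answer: $\frac{108079}{13160} \approx 8.2127$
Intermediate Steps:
$X{\left(p \right)} = 4 p^{2}$ ($X{\left(p \right)} = \left(2 p\right)^{2} = 4 p^{2}$)
$n{\left(r,K \right)} = 1 + K^{2} + 4 r^{3}$ ($n{\left(r,K \right)} = \left(4 r^{2} r + K K\right) + 1 = \left(4 r^{3} + K^{2}\right) + 1 = \left(K^{2} + 4 r^{3}\right) + 1 = 1 + K^{2} + 4 r^{3}$)
$- \frac{1173}{\left(-18 + 6\right) n{\left(0,-3 \right)}} - \frac{2056}{1316} = - \frac{1173}{\left(-18 + 6\right) \left(1 + \left(-3\right)^{2} + 4 \cdot 0^{3}\right)} - \frac{2056}{1316} = - \frac{1173}{\left(-12\right) \left(1 + 9 + 4 \cdot 0\right)} - \frac{514}{329} = - \frac{1173}{\left(-12\right) \left(1 + 9 + 0\right)} - \frac{514}{329} = - \frac{1173}{\left(-12\right) 10} - \frac{514}{329} = - \frac{1173}{-120} - \frac{514}{329} = \left(-1173\right) \left(- \frac{1}{120}\right) - \frac{514}{329} = \frac{391}{40} - \frac{514}{329} = \frac{108079}{13160}$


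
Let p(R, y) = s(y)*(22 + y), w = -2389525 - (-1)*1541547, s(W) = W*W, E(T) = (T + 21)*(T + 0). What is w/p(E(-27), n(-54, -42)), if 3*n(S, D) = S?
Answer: -423989/648 ≈ -654.30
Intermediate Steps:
E(T) = T*(21 + T) (E(T) = (21 + T)*T = T*(21 + T))
s(W) = W²
w = -847978 (w = -2389525 - 1*(-1541547) = -2389525 + 1541547 = -847978)
n(S, D) = S/3
p(R, y) = y²*(22 + y)
w/p(E(-27), n(-54, -42)) = -847978*1/(324*(22 + (⅓)*(-54))) = -847978*1/(324*(22 - 18)) = -847978/(324*4) = -847978/1296 = -847978*1/1296 = -423989/648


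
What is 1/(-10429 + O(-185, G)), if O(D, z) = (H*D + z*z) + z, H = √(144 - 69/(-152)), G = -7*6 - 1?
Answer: -1310696/10550653283 + 370*√834366/10550653283 ≈ -9.2196e-5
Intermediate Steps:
G = -43 (G = -42 - 1 = -43)
H = √834366/76 (H = √(144 - 69*(-1/152)) = √(144 + 69/152) = √(21957/152) = √834366/76 ≈ 12.019)
O(D, z) = z + z² + D*√834366/76 (O(D, z) = ((√834366/76)*D + z*z) + z = (D*√834366/76 + z²) + z = (z² + D*√834366/76) + z = z + z² + D*√834366/76)
1/(-10429 + O(-185, G)) = 1/(-10429 + (-43 + (-43)² + (1/76)*(-185)*√834366)) = 1/(-10429 + (-43 + 1849 - 185*√834366/76)) = 1/(-10429 + (1806 - 185*√834366/76)) = 1/(-8623 - 185*√834366/76)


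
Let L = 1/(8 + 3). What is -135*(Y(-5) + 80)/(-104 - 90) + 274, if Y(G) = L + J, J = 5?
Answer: 355538/1067 ≈ 333.21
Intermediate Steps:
L = 1/11 ≈ 0.090909
Y(G) = 56/11 (Y(G) = 1/11 + 5 = 56/11)
-135*(Y(-5) + 80)/(-104 - 90) + 274 = -135*(56/11 + 80)/(-104 - 90) + 274 = -126360/(11*(-194)) + 274 = -126360*(-1)/(11*194) + 274 = -135*(-468/1067) + 274 = 63180/1067 + 274 = 355538/1067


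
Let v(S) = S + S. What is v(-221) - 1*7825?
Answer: -8267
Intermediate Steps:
v(S) = 2*S
v(-221) - 1*7825 = 2*(-221) - 1*7825 = -442 - 7825 = -8267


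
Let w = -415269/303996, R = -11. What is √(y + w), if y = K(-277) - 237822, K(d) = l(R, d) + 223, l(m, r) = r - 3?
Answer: I*√12462229810767/7238 ≈ 487.73*I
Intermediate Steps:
l(m, r) = -3 + r
K(d) = 220 + d (K(d) = (-3 + d) + 223 = 220 + d)
w = -138423/101332 (w = -415269*1/303996 = -138423/101332 ≈ -1.3660)
y = -237879 (y = (220 - 277) - 237822 = -57 - 237822 = -237879)
√(y + w) = √(-237879 - 138423/101332) = √(-24104893251/101332) = I*√12462229810767/7238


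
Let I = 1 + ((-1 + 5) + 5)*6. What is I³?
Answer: 166375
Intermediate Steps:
I = 55 (I = 1 + (4 + 5)*6 = 1 + 9*6 = 1 + 54 = 55)
I³ = 55³ = 166375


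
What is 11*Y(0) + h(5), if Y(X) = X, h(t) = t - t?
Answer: 0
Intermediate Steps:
h(t) = 0
11*Y(0) + h(5) = 11*0 + 0 = 0 + 0 = 0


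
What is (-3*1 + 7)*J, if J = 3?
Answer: 12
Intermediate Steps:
(-3*1 + 7)*J = (-3*1 + 7)*3 = (-3 + 7)*3 = 4*3 = 12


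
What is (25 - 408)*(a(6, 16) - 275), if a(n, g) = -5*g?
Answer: 135965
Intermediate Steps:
(25 - 408)*(a(6, 16) - 275) = (25 - 408)*(-5*16 - 275) = -383*(-80 - 275) = -383*(-355) = 135965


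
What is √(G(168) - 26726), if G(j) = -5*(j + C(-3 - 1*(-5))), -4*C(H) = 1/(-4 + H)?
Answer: I*√441066/4 ≈ 166.03*I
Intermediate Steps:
C(H) = -1/(4*(-4 + H))
G(j) = -5/8 - 5*j (G(j) = -5*(j - 1/(-16 + 4*(-3 - 1*(-5)))) = -5*(j - 1/(-16 + 4*(-3 + 5))) = -5*(j - 1/(-16 + 4*2)) = -5*(j - 1/(-16 + 8)) = -5*(j - 1/(-8)) = -5*(j - 1*(-⅛)) = -5*(j + ⅛) = -5*(⅛ + j) = -5/8 - 5*j)
√(G(168) - 26726) = √((-5/8 - 5*168) - 26726) = √((-5/8 - 840) - 26726) = √(-6725/8 - 26726) = √(-220533/8) = I*√441066/4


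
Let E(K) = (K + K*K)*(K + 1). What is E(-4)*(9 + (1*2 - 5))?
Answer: -216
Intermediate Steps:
E(K) = (1 + K)*(K + K²) (E(K) = (K + K²)*(1 + K) = (1 + K)*(K + K²))
E(-4)*(9 + (1*2 - 5)) = (-4*(1 + (-4)² + 2*(-4)))*(9 + (1*2 - 5)) = (-4*(1 + 16 - 8))*(9 + (2 - 5)) = (-4*9)*(9 - 3) = -36*6 = -216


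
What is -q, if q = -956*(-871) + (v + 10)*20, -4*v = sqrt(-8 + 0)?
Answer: -832876 + 10*I*sqrt(2) ≈ -8.3288e+5 + 14.142*I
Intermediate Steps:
v = -I*sqrt(2)/2 (v = -sqrt(-8 + 0)/4 = -I*sqrt(2)/2 ≈ -0.70711*I)
q = 832876 - 10*I*sqrt(2) (q = -956*(-871) + (-I*sqrt(2)/2 + 10)*20 = 832676 + (10 - I*sqrt(2)/2)*20 = 832676 + (200 - 10*I*sqrt(2)) = 832876 - 10*I*sqrt(2) ≈ 8.3288e+5 - 14.142*I)
-q = -(832876 - 10*I*sqrt(2)) = -832876 + 10*I*sqrt(2)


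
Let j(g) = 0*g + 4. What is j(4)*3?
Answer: 12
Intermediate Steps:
j(g) = 4 (j(g) = 0 + 4 = 4)
j(4)*3 = 4*3 = 12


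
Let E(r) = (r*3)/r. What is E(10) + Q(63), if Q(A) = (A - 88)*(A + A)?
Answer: -3147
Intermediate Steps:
Q(A) = 2*A*(-88 + A) (Q(A) = (-88 + A)*(2*A) = 2*A*(-88 + A))
E(r) = 3 (E(r) = (3*r)/r = 3)
E(10) + Q(63) = 3 + 2*63*(-88 + 63) = 3 + 2*63*(-25) = 3 - 3150 = -3147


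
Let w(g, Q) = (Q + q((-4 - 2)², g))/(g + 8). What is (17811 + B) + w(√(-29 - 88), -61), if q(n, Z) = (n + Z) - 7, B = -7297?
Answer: 1902895/181 + 120*I*√13/181 ≈ 10513.0 + 2.3904*I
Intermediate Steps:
q(n, Z) = -7 + Z + n (q(n, Z) = (Z + n) - 7 = -7 + Z + n)
w(g, Q) = (29 + Q + g)/(8 + g) (w(g, Q) = (Q + (-7 + g + (-4 - 2)²))/(g + 8) = (Q + (-7 + g + (-6)²))/(8 + g) = (Q + (-7 + g + 36))/(8 + g) = (Q + (29 + g))/(8 + g) = (29 + Q + g)/(8 + g))
(17811 + B) + w(√(-29 - 88), -61) = (17811 - 7297) + (29 - 61 + √(-29 - 88))/(8 + √(-29 - 88)) = 10514 + (29 - 61 + √(-117))/(8 + √(-117)) = 10514 + (29 - 61 + 3*I*√13)/(8 + 3*I*√13) = 10514 + (-32 + 3*I*√13)/(8 + 3*I*√13)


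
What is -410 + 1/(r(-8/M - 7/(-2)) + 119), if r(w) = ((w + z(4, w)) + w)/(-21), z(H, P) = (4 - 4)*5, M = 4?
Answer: -341113/832 ≈ -409.99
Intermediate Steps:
z(H, P) = 0 (z(H, P) = 0*5 = 0)
r(w) = -2*w/21 (r(w) = ((w + 0) + w)/(-21) = (w + w)*(-1/21) = (2*w)*(-1/21) = -2*w/21)
-410 + 1/(r(-8/M - 7/(-2)) + 119) = -410 + 1/(-2*(-8/4 - 7/(-2))/21 + 119) = -410 + 1/(-2*(-8*1/4 - 7*(-1/2))/21 + 119) = -410 + 1/(-2*(-2 + 7/2)/21 + 119) = -410 + 1/(-2/21*3/2 + 119) = -410 + 1/(-1/7 + 119) = -410 + 1/(832/7) = -410 + 7/832 = -341113/832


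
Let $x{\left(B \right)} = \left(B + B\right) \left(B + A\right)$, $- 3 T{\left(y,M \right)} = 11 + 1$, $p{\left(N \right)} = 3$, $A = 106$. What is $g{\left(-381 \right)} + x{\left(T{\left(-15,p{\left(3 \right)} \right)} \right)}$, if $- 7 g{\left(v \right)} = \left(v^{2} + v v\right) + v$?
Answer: $- \frac{295653}{7} \approx -42236.0$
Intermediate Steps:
$T{\left(y,M \right)} = -4$ ($T{\left(y,M \right)} = - \frac{11 + 1}{3} = \left(- \frac{1}{3}\right) 12 = -4$)
$g{\left(v \right)} = - \frac{2 v^{2}}{7} - \frac{v}{7}$ ($g{\left(v \right)} = - \frac{\left(v^{2} + v v\right) + v}{7} = - \frac{\left(v^{2} + v^{2}\right) + v}{7} = - \frac{2 v^{2} + v}{7} = - \frac{v + 2 v^{2}}{7} = - \frac{2 v^{2}}{7} - \frac{v}{7}$)
$x{\left(B \right)} = 2 B \left(106 + B\right)$ ($x{\left(B \right)} = \left(B + B\right) \left(B + 106\right) = 2 B \left(106 + B\right)$)
$g{\left(-381 \right)} + x{\left(T{\left(-15,p{\left(3 \right)} \right)} \right)} = \left(- \frac{1}{7}\right) \left(-381\right) \left(1 + 2 \left(-381\right)\right) + 2 \left(-4\right) \left(106 - 4\right) = \left(- \frac{1}{7}\right) \left(-381\right) \left(1 - 762\right) + 2 \left(-4\right) 102 = \left(- \frac{1}{7}\right) \left(-381\right) \left(-761\right) - 816 = - \frac{289941}{7} - 816 = - \frac{295653}{7}$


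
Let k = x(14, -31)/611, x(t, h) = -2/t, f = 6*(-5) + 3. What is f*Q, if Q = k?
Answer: 27/4277 ≈ 0.0063128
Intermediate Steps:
f = -27 (f = -30 + 3 = -27)
x(t, h) = -2/t
k = -1/4277 (k = -2/14/611 = -2*1/14*(1/611) = -1/7*1/611 = -1/4277 ≈ -0.00023381)
Q = -1/4277 ≈ -0.00023381
f*Q = -27*(-1/4277) = 27/4277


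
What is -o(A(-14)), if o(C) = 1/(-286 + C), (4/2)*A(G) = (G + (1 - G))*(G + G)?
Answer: 1/300 ≈ 0.0033333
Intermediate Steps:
A(G) = G (A(G) = ((G + (1 - G))*(G + G))/2 = (1*(2*G))/2 = (2*G)/2 = G)
-o(A(-14)) = -1/(-286 - 14) = -1/(-300) = -1*(-1/300) = 1/300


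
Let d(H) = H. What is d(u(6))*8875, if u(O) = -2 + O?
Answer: 35500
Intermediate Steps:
d(u(6))*8875 = (-2 + 6)*8875 = 4*8875 = 35500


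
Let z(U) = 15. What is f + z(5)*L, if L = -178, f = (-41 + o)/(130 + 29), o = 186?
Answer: -424385/159 ≈ -2669.1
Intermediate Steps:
f = 145/159 (f = (-41 + 186)/(130 + 29) = 145/159 ≈ 0.91195)
f + z(5)*L = 145/159 + 15*(-178) = 145/159 - 2670 = -424385/159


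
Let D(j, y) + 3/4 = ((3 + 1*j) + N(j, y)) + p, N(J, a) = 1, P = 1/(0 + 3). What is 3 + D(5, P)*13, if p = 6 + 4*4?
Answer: 1585/4 ≈ 396.25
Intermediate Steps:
P = 1/3 ≈ 0.33333
p = 22 (p = 6 + 16 = 22)
D(j, y) = 101/4 + j (D(j, y) = -3/4 + (((3 + 1*j) + 1) + 22) = -3/4 + (((3 + j) + 1) + 22) = -3/4 + ((4 + j) + 22) = -3/4 + (26 + j) = 101/4 + j)
3 + D(5, P)*13 = 3 + (101/4 + 5)*13 = 3 + (121/4)*13 = 3 + 1573/4 = 1585/4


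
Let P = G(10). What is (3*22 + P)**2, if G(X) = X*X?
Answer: 27556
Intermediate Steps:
G(X) = X**2
P = 100 (P = 10**2 = 100)
(3*22 + P)**2 = (3*22 + 100)**2 = (66 + 100)**2 = 166**2 = 27556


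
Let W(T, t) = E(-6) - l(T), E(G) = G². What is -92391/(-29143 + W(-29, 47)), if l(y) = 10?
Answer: 92391/29117 ≈ 3.1731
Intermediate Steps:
W(T, t) = 26 (W(T, t) = (-6)² - 1*10 = 36 - 10 = 26)
-92391/(-29143 + W(-29, 47)) = -92391/(-29143 + 26) = -92391/(-29117) = -92391*(-1/29117) = 92391/29117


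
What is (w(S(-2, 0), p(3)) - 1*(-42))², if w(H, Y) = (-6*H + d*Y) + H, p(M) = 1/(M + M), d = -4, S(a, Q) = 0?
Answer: 15376/9 ≈ 1708.4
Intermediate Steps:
p(M) = 1/(2*M)
w(H, Y) = -5*H - 4*Y (w(H, Y) = (-6*H - 4*Y) + H = -5*H - 4*Y)
(w(S(-2, 0), p(3)) - 1*(-42))² = ((-5*0 - 2/3) - 1*(-42))² = ((0 - 2/3) + 42)² = ((0 - 4*⅙) + 42)² = ((0 - ⅔) + 42)² = (-⅔ + 42)² = (124/3)² = 15376/9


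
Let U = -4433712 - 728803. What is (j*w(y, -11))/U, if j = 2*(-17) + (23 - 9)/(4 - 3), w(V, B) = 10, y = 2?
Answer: 40/1032503 ≈ 3.8741e-5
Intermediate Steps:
j = -20 (j = -34 + 14/1 = -34 + 14*1 = -34 + 14 = -20)
U = -5162515
(j*w(y, -11))/U = -20*10/(-5162515) = -200*(-1/5162515) = 40/1032503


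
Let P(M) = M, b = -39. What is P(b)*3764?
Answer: -146796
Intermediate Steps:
P(b)*3764 = -39*3764 = -146796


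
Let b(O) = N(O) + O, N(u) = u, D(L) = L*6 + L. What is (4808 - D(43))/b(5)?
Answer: 4507/10 ≈ 450.70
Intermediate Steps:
D(L) = 7*L (D(L) = 6*L + L = 7*L)
b(O) = 2*O (b(O) = O + O = 2*O)
(4808 - D(43))/b(5) = (4808 - 7*43)/((2*5)) = (4808 - 1*301)/10 = (4808 - 301)*(1/10) = 4507*(1/10) = 4507/10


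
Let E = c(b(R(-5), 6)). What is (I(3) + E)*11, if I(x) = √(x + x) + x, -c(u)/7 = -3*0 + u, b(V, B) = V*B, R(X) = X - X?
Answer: 33 + 11*√6 ≈ 59.944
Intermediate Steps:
R(X) = 0
b(V, B) = B*V
c(u) = -7*u (c(u) = -7*(-3*0 + u) = -7*(0 + u) = -7*u)
E = 0 (E = -42*0 = -7*0 = 0)
I(x) = x + √2*√x (I(x) = √(2*x) + x = √2*√x + x = x + √2*√x)
(I(3) + E)*11 = ((3 + √2*√3) + 0)*11 = ((3 + √6) + 0)*11 = (3 + √6)*11 = 33 + 11*√6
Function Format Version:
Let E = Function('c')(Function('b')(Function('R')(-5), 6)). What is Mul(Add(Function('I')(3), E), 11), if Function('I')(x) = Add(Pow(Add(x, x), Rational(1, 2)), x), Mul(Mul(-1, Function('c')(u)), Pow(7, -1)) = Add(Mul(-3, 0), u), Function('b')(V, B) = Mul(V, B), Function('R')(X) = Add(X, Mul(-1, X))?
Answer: Add(33, Mul(11, Pow(6, Rational(1, 2)))) ≈ 59.944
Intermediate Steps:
Function('R')(X) = 0
Function('b')(V, B) = Mul(B, V)
Function('c')(u) = Mul(-7, u) (Function('c')(u) = Mul(-7, Add(Mul(-3, 0), u)) = Mul(-7, Add(0, u)) = Mul(-7, u))
E = 0 (E = Mul(-7, Mul(6, 0)) = Mul(-7, 0) = 0)
Function('I')(x) = Add(x, Mul(Pow(2, Rational(1, 2)), Pow(x, Rational(1, 2)))) (Function('I')(x) = Add(Pow(Mul(2, x), Rational(1, 2)), x) = Add(Mul(Pow(2, Rational(1, 2)), Pow(x, Rational(1, 2))), x) = Add(x, Mul(Pow(2, Rational(1, 2)), Pow(x, Rational(1, 2)))))
Mul(Add(Function('I')(3), E), 11) = Mul(Add(Add(3, Mul(Pow(2, Rational(1, 2)), Pow(3, Rational(1, 2)))), 0), 11) = Mul(Add(Add(3, Pow(6, Rational(1, 2))), 0), 11) = Mul(Add(3, Pow(6, Rational(1, 2))), 11) = Add(33, Mul(11, Pow(6, Rational(1, 2))))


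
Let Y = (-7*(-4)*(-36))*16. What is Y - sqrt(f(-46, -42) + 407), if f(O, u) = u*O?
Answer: -16128 - sqrt(2339) ≈ -16176.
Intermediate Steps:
f(O, u) = O*u
Y = -16128 (Y = (28*(-36))*16 = -1008*16 = -16128)
Y - sqrt(f(-46, -42) + 407) = -16128 - sqrt(-46*(-42) + 407) = -16128 - sqrt(1932 + 407) = -16128 - sqrt(2339)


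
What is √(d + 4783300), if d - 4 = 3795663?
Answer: √8578967 ≈ 2929.0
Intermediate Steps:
d = 3795667 (d = 4 + 3795663 = 3795667)
√(d + 4783300) = √(3795667 + 4783300) = √8578967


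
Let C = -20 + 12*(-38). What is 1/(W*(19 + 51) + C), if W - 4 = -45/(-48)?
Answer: -8/1043 ≈ -0.0076702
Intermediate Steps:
W = 79/16 (W = 4 - 45/(-48) = 4 - 45*(-1/48) = 4 + 15/16 = 79/16 ≈ 4.9375)
C = -476 (C = -20 - 456 = -476)
1/(W*(19 + 51) + C) = 1/(79*(19 + 51)/16 - 476) = 1/((79/16)*70 - 476) = 1/(2765/8 - 476) = 1/(-1043/8) = -8/1043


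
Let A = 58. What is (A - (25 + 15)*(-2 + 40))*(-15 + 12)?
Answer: 4386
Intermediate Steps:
(A - (25 + 15)*(-2 + 40))*(-15 + 12) = (58 - (25 + 15)*(-2 + 40))*(-15 + 12) = (58 - 40*38)*(-3) = (58 - 1*1520)*(-3) = (58 - 1520)*(-3) = -1462*(-3) = 4386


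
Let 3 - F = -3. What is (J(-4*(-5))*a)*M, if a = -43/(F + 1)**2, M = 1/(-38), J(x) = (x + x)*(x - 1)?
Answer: 860/49 ≈ 17.551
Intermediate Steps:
F = 6 (F = 3 - 1*(-3) = 3 + 3 = 6)
J(x) = 2*x*(-1 + x) (J(x) = (2*x)*(-1 + x) = 2*x*(-1 + x))
M = -1/38 ≈ -0.026316
a = -43/49 (a = -43/(6 + 1)**2 = -43/(7**2) = -43/49 ≈ -0.87755)
(J(-4*(-5))*a)*M = ((2*(-4*(-5))*(-1 - 4*(-5)))*(-43/49))*(-1/38) = ((2*20*(-1 + 20))*(-43/49))*(-1/38) = ((2*20*19)*(-43/49))*(-1/38) = (760*(-43/49))*(-1/38) = -32680/49*(-1/38) = 860/49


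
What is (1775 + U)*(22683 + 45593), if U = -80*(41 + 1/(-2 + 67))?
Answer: -102839412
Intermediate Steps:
U = -42656/13 (U = -80*(41 + 1/65) = -80*2666/65 = -42656/13 ≈ -3281.2)
(1775 + U)*(22683 + 45593) = (1775 - 42656/13)*(22683 + 45593) = -19581/13*68276 = -102839412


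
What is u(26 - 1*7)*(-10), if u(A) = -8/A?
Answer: 80/19 ≈ 4.2105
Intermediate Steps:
u(26 - 1*7)*(-10) = -8/(26 - 1*7)*(-10) = -8/(26 - 7)*(-10) = -8/19*(-10) = 80/19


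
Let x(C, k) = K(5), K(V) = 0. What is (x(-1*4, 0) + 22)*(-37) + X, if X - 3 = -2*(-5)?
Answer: -801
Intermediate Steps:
x(C, k) = 0
X = 13 (X = 3 - 2*(-5) = 3 + 10 = 13)
(x(-1*4, 0) + 22)*(-37) + X = (0 + 22)*(-37) + 13 = 22*(-37) + 13 = -814 + 13 = -801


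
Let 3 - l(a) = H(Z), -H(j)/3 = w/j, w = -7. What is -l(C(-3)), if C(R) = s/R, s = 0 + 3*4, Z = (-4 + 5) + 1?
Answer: 15/2 ≈ 7.5000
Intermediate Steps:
Z = 2 (Z = 1 + 1 = 2)
H(j) = 21/j (H(j) = -(-21)/j = 21/j)
s = 12 (s = 0 + 12 = 12)
C(R) = 12/R
l(a) = -15/2 (l(a) = 3 - 21/2 = -15/2)
-l(C(-3)) = -1*(-15/2) = 15/2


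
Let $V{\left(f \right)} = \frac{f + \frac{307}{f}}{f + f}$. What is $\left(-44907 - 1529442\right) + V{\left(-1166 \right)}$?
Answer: $- \frac{4280829898225}{2719112} \approx -1.5743 \cdot 10^{6}$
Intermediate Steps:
$V{\left(f \right)} = \frac{f + \frac{307}{f}}{2 f}$
$\left(-44907 - 1529442\right) + V{\left(-1166 \right)} = \left(-44907 - 1529442\right) + \frac{307 + \left(-1166\right)^{2}}{2 \cdot 1359556} = -1574349 + \frac{1}{2} \cdot \frac{1}{1359556} \left(307 + 1359556\right) = -1574349 + \frac{1}{2} \cdot \frac{1}{1359556} \cdot 1359863 = -1574349 + \frac{1359863}{2719112} = - \frac{4280829898225}{2719112}$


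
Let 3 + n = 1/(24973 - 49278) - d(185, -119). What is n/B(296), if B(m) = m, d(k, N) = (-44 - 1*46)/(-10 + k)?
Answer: -211457/25179980 ≈ -0.0083978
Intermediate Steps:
d(k, N) = -90/(-10 + k) (d(k, N) = (-44 - 46)/(-10 + k) = -90/(-10 + k))
n = -422914/170135 (n = -3 + (1/(24973 - 49278) - (-90)/(-10 + 185)) = -3 + (1/(-24305) - (-90)/175) = -3 + (-1/24305 - (-90)/175) = -3 + (-1/24305 - 1*(-18/35)) = -3 + (-1/24305 + 18/35) = -3 + 87491/170135 = -422914/170135 ≈ -2.4858)
n/B(296) = -422914/170135/296 = -422914/170135*1/296 = -211457/25179980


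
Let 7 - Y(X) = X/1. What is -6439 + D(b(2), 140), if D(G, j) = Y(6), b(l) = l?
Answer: -6438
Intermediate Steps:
Y(X) = 7 - X (Y(X) = 7 - X/1 = 7 - X)
D(G, j) = 1 (D(G, j) = 7 - 1*6 = 7 - 6 = 1)
-6439 + D(b(2), 140) = -6439 + 1 = -6438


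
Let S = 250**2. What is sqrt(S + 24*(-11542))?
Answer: 2*I*sqrt(53627) ≈ 463.15*I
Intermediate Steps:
S = 62500
sqrt(S + 24*(-11542)) = sqrt(62500 + 24*(-11542)) = sqrt(62500 - 277008) = sqrt(-214508) = 2*I*sqrt(53627)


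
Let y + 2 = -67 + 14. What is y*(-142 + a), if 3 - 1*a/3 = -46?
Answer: -275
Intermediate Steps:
a = 147 (a = 9 - 3*(-46) = 9 + 138 = 147)
y = -55 (y = -2 + (-67 + 14) = -2 - 53 = -55)
y*(-142 + a) = -55*(-142 + 147) = -55*5 = -275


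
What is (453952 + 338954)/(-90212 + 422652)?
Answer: 396453/166220 ≈ 2.3851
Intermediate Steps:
(453952 + 338954)/(-90212 + 422652) = 792906/332440 = 792906*(1/332440) = 396453/166220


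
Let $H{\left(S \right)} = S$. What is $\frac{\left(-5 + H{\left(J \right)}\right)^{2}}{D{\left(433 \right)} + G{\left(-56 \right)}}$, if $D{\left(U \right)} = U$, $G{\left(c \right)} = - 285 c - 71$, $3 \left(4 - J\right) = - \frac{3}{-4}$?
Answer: $\frac{25}{261152} \approx 9.573 \cdot 10^{-5}$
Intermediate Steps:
$J = \frac{15}{4}$ ($J = 4 - \frac{\left(-3\right) \frac{1}{-4}}{3} = 4 - \frac{\left(-3\right) \left(- \frac{1}{4}\right)}{3} = 4 - \frac{1}{4} = \frac{15}{4} \approx 3.75$)
$G{\left(c \right)} = -71 - 285 c$ ($G{\left(c \right)} = - 285 c - 71 = -71 - 285 c$)
$\frac{\left(-5 + H{\left(J \right)}\right)^{2}}{D{\left(433 \right)} + G{\left(-56 \right)}} = \frac{\left(-5 + \frac{15}{4}\right)^{2}}{433 - -15889} = \frac{\left(- \frac{5}{4}\right)^{2}}{433 + \left(-71 + 15960\right)} = \frac{1}{433 + 15889} \cdot \frac{25}{16} = \frac{1}{16322} \cdot \frac{25}{16} = \frac{25}{261152}$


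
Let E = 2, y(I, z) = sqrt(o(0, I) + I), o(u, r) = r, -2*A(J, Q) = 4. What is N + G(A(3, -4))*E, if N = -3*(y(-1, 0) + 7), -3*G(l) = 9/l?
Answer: -18 - 3*I*sqrt(2) ≈ -18.0 - 4.2426*I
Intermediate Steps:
A(J, Q) = -2 (A(J, Q) = -1/2*4 = -2)
G(l) = -3/l
y(I, z) = sqrt(2)*sqrt(I) (y(I, z) = sqrt(I + I) = sqrt(2*I) = sqrt(2)*sqrt(I))
N = -21 - 3*I*sqrt(2) (N = -3*(sqrt(2)*sqrt(-1) + 7) = -3*(sqrt(2)*I + 7) = -3*(I*sqrt(2) + 7) = -3*(7 + I*sqrt(2)) = -21 - 3*I*sqrt(2) ≈ -21.0 - 4.2426*I)
N + G(A(3, -4))*E = (-21 - 3*I*sqrt(2)) - 3/(-2)*2 = (-21 - 3*I*sqrt(2)) - 3*(-1/2)*2 = (-21 - 3*I*sqrt(2)) + (3/2)*2 = (-21 - 3*I*sqrt(2)) + 3 = -18 - 3*I*sqrt(2)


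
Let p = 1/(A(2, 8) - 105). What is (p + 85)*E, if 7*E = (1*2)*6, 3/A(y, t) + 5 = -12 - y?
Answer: 339622/2331 ≈ 145.70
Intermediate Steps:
A(y, t) = 3/(-17 - y) (A(y, t) = 3/(-5 + (-12 - y)) = 3/(-17 - y))
E = 12/7 (E = ((1*2)*6)/7 = (2*6)/7 = (1/7)*12 = 12/7 ≈ 1.7143)
p = -19/1998 (p = 1/(-3/(17 + 2) - 105) = 1/(-3/19 - 105) = 1/(-1998/19) = -19/1998 ≈ -0.0095095)
(p + 85)*E = (-19/1998 + 85)*(12/7) = (169811/1998)*(12/7) = 339622/2331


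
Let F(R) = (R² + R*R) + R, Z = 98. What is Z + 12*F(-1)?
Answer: 110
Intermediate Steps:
F(R) = R + 2*R² (F(R) = (R² + R²) + R = 2*R² + R = R + 2*R²)
Z + 12*F(-1) = 98 + 12*(-(1 + 2*(-1))) = 98 + 12*(-(1 - 2)) = 98 + 12*(-1*(-1)) = 98 + 12*1 = 98 + 12 = 110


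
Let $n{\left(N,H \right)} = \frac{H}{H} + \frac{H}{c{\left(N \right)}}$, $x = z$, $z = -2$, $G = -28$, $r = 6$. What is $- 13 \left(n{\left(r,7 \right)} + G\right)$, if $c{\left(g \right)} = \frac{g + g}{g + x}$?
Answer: $\frac{962}{3} \approx 320.67$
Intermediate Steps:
$x = -2$
$c{\left(g \right)} = \frac{2 g}{-2 + g}$ ($c{\left(g \right)} = \frac{g + g}{g - 2} = \frac{2 g}{-2 + g}$)
$n{\left(N,H \right)} = 1 + \frac{H \left(-2 + N\right)}{2 N}$ ($n{\left(N,H \right)} = \frac{H}{H} + \frac{H}{2 N \frac{1}{-2 + N}} = 1 + H \frac{-2 + N}{2 N} = 1 + \frac{H \left(-2 + N\right)}{2 N}$)
$- 13 \left(n{\left(r,7 \right)} + G\right) = - 13 \left(\left(1 + \frac{1}{2} \cdot 7 - \frac{7}{6}\right) - 28\right) = - 13 \left(\left(1 + \frac{7}{2} - 7 \cdot \frac{1}{6}\right) - 28\right) = - 13 \left(\left(1 + \frac{7}{2} - \frac{7}{6}\right) - 28\right) = - 13 \left(\frac{10}{3} - 28\right) = \left(-13\right) \left(- \frac{74}{3}\right) = \frac{962}{3}$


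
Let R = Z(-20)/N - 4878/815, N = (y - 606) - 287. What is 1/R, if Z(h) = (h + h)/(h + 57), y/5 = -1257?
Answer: -108226295/647747954 ≈ -0.16708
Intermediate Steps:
y = -6285 (y = 5*(-1257) = -6285)
N = -7178 (N = (-6285 - 606) - 287 = -6891 - 287 = -7178)
Z(h) = 2*h/(57 + h) (Z(h) = (2*h)/(57 + h) = 2*h/(57 + h))
R = -647747954/108226295 (R = (2*(-20)/(57 - 20))/(-7178) - 4878/815 = (2*(-20)/37)*(-1/7178) - 4878*1/815 = (2*(-20)*(1/37))*(-1/7178) - 4878/815 = -40/37*(-1/7178) - 4878/815 = 20/132793 - 4878/815 = -647747954/108226295 ≈ -5.9851)
1/R = 1/(-647747954/108226295) = -108226295/647747954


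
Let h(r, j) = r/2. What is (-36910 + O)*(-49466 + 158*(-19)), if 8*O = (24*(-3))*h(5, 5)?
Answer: 1937774410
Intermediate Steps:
h(r, j) = r/2 (h(r, j) = r*(½) = r/2)
O = -45/2 (O = ((24*(-3))*((½)*5))/8 = (-72*5/2)/8 = (⅛)*(-180) = -45/2 ≈ -22.500)
(-36910 + O)*(-49466 + 158*(-19)) = (-36910 - 45/2)*(-49466 + 158*(-19)) = -73865*(-49466 - 3002)/2 = -73865/2*(-52468) = 1937774410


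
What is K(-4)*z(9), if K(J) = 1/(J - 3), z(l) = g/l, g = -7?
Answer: 1/9 ≈ 0.11111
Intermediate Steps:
z(l) = -7/l
K(J) = 1/(-3 + J)
K(-4)*z(9) = (-7/9)/(-3 - 4) = (-7*1/9)/(-7) = -1/7*(-7/9) = 1/9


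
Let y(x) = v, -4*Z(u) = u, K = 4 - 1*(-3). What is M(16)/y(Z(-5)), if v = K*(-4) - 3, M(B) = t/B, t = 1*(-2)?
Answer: 1/248 ≈ 0.0040323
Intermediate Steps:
K = 7 (K = 4 + 3 = 7)
Z(u) = -u/4
t = -2
M(B) = -2/B
v = -31 (v = 7*(-4) - 3 = -28 - 3 = -31)
y(x) = -31
M(16)/y(Z(-5)) = -2/16/(-31) = -2*1/16*(-1/31) = -1/8*(-1/31) = 1/248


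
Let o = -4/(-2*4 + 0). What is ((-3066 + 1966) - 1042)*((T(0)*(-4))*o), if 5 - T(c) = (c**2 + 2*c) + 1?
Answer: 17136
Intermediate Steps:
T(c) = 4 - c**2 - 2*c (T(c) = 5 - ((c**2 + 2*c) + 1) = 5 - (1 + c**2 + 2*c) = 5 + (-1 - c**2 - 2*c) = 4 - c**2 - 2*c)
o = 1/2 (o = -4/(-8 + 0) = -4/(-8) = -4*(-1/8) = 1/2 ≈ 0.50000)
((-3066 + 1966) - 1042)*((T(0)*(-4))*o) = ((-3066 + 1966) - 1042)*(((4 - 1*0**2 - 2*0)*(-4))*(1/2)) = (-1100 - 1042)*(((4 - 1*0 + 0)*(-4))*(1/2)) = -2142*(4 + 0 + 0)*(-4)/2 = -2142*4*(-4)/2 = -(-34272)/2 = -2142*(-8) = 17136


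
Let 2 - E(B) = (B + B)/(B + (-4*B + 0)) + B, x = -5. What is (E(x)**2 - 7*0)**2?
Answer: 279841/81 ≈ 3454.8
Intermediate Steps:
E(B) = 8/3 - B (E(B) = 2 - ((B + B)/(B + (-4*B + 0)) + B) = 2 - ((2*B)/(B - 4*B) + B) = 2 - ((2*B)/((-3*B)) + B) = 2 - ((2*B)*(-1/(3*B)) + B) = 2 - (-2/3 + B) = 2 + (2/3 - B) = 8/3 - B)
(E(x)**2 - 7*0)**2 = ((8/3 - 1*(-5))**2 - 7*0)**2 = ((8/3 + 5)**2 + 0)**2 = ((23/3)**2 + 0)**2 = (529/9 + 0)**2 = (529/9)**2 = 279841/81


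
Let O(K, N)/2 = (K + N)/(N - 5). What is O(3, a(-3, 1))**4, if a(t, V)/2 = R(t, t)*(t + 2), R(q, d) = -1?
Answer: 10000/81 ≈ 123.46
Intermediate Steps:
a(t, V) = -4 - 2*t (a(t, V) = 2*(-(t + 2)) = 2*(-(2 + t)) = 2*(-2 - t) = -4 - 2*t)
O(K, N) = 2*(K + N)/(-5 + N) (O(K, N) = 2*((K + N)/(N - 5)) = 2*((K + N)/(-5 + N)) = 2*(K + N)/(-5 + N))
O(3, a(-3, 1))**4 = (2*(3 + (-4 - 2*(-3)))/(-5 + (-4 - 2*(-3))))**4 = (2*(3 + (-4 + 6))/(-5 + (-4 + 6)))**4 = (2*(3 + 2)/(-5 + 2))**4 = (2*5/(-3))**4 = (2*(-1/3)*5)**4 = (-10/3)**4 = 10000/81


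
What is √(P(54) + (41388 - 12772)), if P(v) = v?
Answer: √28670 ≈ 169.32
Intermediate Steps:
√(P(54) + (41388 - 12772)) = √(54 + (41388 - 12772)) = √(54 + 28616) = √28670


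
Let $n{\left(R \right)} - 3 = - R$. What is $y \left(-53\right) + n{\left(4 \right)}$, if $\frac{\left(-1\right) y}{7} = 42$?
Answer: $15581$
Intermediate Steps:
$y = -294$ ($y = \left(-7\right) 42 = -294$)
$n{\left(R \right)} = 3 - R$
$y \left(-53\right) + n{\left(4 \right)} = \left(-294\right) \left(-53\right) + \left(3 - 4\right) = 15582 + \left(3 - 4\right) = 15582 - 1 = 15581$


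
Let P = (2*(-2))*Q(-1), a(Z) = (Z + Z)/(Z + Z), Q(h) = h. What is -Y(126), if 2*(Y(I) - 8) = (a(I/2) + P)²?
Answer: -41/2 ≈ -20.500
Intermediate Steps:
a(Z) = 1 (a(Z) = (2*Z)/((2*Z)) = (2*Z)*(1/(2*Z)) = 1)
P = 4 (P = (2*(-2))*(-1) = -4*(-1) = 4)
Y(I) = 41/2 (Y(I) = 8 + (1 + 4)²/2 = 8 + (½)*5² = 8 + (½)*25 = 8 + 25/2 = 41/2)
-Y(126) = -1*41/2 = -41/2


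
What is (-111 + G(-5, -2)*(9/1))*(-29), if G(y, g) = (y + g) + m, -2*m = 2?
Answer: 5307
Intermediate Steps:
m = -1 (m = -1/2*2 = -1)
G(y, g) = -1 + g + y (G(y, g) = (y + g) - 1 = (g + y) - 1 = -1 + g + y)
(-111 + G(-5, -2)*(9/1))*(-29) = (-111 + (-1 - 2 - 5)*(9/1))*(-29) = (-111 - 72)*(-29) = -183*(-29) = 5307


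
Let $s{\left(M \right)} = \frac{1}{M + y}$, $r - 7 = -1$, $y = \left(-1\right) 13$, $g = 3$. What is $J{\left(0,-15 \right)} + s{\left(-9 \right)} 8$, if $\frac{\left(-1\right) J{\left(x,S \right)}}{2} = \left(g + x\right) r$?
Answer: $- \frac{400}{11} \approx -36.364$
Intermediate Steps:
$y = -13$
$r = 6$ ($r = 7 - 1 = 6$)
$J{\left(x,S \right)} = -36 - 12 x$ ($J{\left(x,S \right)} = - 2 \left(3 + x\right) 6 = - 2 \left(18 + 6 x\right) = -36 - 12 x$)
$s{\left(M \right)} = \frac{1}{-13 + M}$ ($s{\left(M \right)} = \frac{1}{M - 13} = \frac{1}{-13 + M}$)
$J{\left(0,-15 \right)} + s{\left(-9 \right)} 8 = \left(-36 - 0\right) + \frac{1}{-13 - 9} \cdot 8 = \left(-36 + 0\right) + \frac{1}{-22} \cdot 8 = -36 - \frac{4}{11} = - \frac{400}{11}$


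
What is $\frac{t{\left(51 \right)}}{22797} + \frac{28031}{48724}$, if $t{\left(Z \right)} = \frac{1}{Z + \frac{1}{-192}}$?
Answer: $\frac{2085560226415}{3625153741716} \approx 0.5753$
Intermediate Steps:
$t{\left(Z \right)} = \frac{1}{- \frac{1}{192} + Z}$ ($t{\left(Z \right)} = \frac{1}{Z - \frac{1}{192}} = \frac{1}{- \frac{1}{192} + Z}$)
$\frac{t{\left(51 \right)}}{22797} + \frac{28031}{48724} = \frac{192 \frac{1}{-1 + 192 \cdot 51}}{22797} + \frac{28031}{48724} = \frac{192}{-1 + 9792} \cdot \frac{1}{22797} + 28031 \cdot \frac{1}{48724} = \frac{192}{9791} \cdot \frac{1}{22797} + \frac{28031}{48724} = \frac{64}{74401809} + \frac{28031}{48724} = \frac{2085560226415}{3625153741716}$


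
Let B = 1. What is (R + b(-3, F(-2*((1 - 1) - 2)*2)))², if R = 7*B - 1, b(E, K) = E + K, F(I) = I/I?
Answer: 16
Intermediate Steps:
F(I) = 1
R = 6 (R = 7*1 - 1 = 7 - 1 = 6)
(R + b(-3, F(-2*((1 - 1) - 2)*2)))² = (6 + (-3 + 1))² = (6 - 2)² = 4² = 16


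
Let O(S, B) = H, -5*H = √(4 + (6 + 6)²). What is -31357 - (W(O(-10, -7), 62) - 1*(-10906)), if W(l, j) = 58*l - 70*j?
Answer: -37923 + 116*√37/5 ≈ -37782.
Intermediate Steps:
H = -2*√37/5 (H = -√(4 + (6 + 6)²)/5 = -√(4 + 12²)/5 = -√(4 + 144)/5 = -2*√37/5 ≈ -2.4331)
O(S, B) = -2*√37/5
W(l, j) = -70*j + 58*l
-31357 - (W(O(-10, -7), 62) - 1*(-10906)) = -31357 - ((-70*62 + 58*(-2*√37/5)) - 1*(-10906)) = -31357 - ((-4340 - 116*√37/5) + 10906) = -31357 - (6566 - 116*√37/5) = -31357 + (-6566 + 116*√37/5) = -37923 + 116*√37/5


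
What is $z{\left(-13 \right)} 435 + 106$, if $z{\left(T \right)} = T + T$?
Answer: $-11204$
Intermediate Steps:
$z{\left(T \right)} = 2 T$
$z{\left(-13 \right)} 435 + 106 = 2 \left(-13\right) 435 + 106 = \left(-26\right) 435 + 106 = -11310 + 106 = -11204$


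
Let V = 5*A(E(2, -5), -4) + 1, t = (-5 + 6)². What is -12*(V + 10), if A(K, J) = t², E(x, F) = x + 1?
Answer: -192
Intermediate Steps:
t = 1 (t = 1² = 1)
E(x, F) = 1 + x
A(K, J) = 1 (A(K, J) = 1² = 1)
V = 6 (V = 5*1 + 1 = 5 + 1 = 6)
-12*(V + 10) = -12*(6 + 10) = -12*16 = -192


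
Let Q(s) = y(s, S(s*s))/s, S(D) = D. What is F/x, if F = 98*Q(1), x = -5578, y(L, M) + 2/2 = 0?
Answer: 49/2789 ≈ 0.017569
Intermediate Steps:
y(L, M) = -1 (y(L, M) = -1 + 0 = -1)
Q(s) = -1/s
F = -98 (F = 98*(-1/1) = 98*(-1*1) = 98*(-1) = -98)
F/x = -98/(-5578) = -98*(-1/5578) = 49/2789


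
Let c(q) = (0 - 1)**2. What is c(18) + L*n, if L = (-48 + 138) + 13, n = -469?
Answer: -48306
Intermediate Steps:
c(q) = 1 (c(q) = (-1)**2 = 1)
L = 103 (L = 90 + 13 = 103)
c(18) + L*n = 1 + 103*(-469) = 1 - 48307 = -48306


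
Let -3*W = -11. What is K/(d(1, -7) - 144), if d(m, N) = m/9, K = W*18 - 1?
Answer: -117/259 ≈ -0.45174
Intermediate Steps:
W = 11/3 (W = -1/3*(-11) = 11/3 ≈ 3.6667)
K = 65 (K = (11/3)*18 - 1 = 66 - 1 = 65)
d(m, N) = m/9 (d(m, N) = m*(1/9) = m/9)
K/(d(1, -7) - 144) = 65/((1/9)*1 - 144) = 65/(1/9 - 144) = 65/(-1295/9) = 65*(-9/1295) = -117/259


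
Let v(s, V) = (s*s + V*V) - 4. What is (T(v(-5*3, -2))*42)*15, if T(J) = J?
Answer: 141750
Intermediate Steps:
v(s, V) = -4 + V² + s² (v(s, V) = (s² + V²) - 4 = (V² + s²) - 4 = -4 + V² + s²)
(T(v(-5*3, -2))*42)*15 = ((-4 + (-2)² + (-5*3)²)*42)*15 = ((-4 + 4 + (-15)²)*42)*15 = ((-4 + 4 + 225)*42)*15 = (225*42)*15 = 9450*15 = 141750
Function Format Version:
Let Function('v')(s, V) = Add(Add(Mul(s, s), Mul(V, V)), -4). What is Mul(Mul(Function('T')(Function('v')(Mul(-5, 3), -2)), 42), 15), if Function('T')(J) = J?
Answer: 141750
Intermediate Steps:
Function('v')(s, V) = Add(-4, Pow(V, 2), Pow(s, 2)) (Function('v')(s, V) = Add(Add(Pow(s, 2), Pow(V, 2)), -4) = Add(Add(Pow(V, 2), Pow(s, 2)), -4) = Add(-4, Pow(V, 2), Pow(s, 2)))
Mul(Mul(Function('T')(Function('v')(Mul(-5, 3), -2)), 42), 15) = Mul(Mul(Add(-4, Pow(-2, 2), Pow(Mul(-5, 3), 2)), 42), 15) = Mul(Mul(Add(-4, 4, Pow(-15, 2)), 42), 15) = Mul(Mul(Add(-4, 4, 225), 42), 15) = Mul(Mul(225, 42), 15) = Mul(9450, 15) = 141750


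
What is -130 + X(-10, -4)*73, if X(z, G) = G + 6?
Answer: 16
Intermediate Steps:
X(z, G) = 6 + G
-130 + X(-10, -4)*73 = -130 + (6 - 4)*73 = -130 + 2*73 = -130 + 146 = 16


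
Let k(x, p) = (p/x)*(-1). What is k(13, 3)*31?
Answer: -93/13 ≈ -7.1538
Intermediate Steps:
k(x, p) = -p/x
k(13, 3)*31 = -1*3/13*31 = -1*3*1/13*31 = -3/13*31 = -93/13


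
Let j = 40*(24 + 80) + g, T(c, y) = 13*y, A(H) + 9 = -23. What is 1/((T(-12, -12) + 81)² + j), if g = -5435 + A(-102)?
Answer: 1/4318 ≈ 0.00023159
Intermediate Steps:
A(H) = -32 (A(H) = -9 - 23 = -32)
g = -5467 (g = -5435 - 32 = -5467)
j = -1307 (j = 40*(24 + 80) - 5467 = 40*104 - 5467 = 4160 - 5467 = -1307)
1/((T(-12, -12) + 81)² + j) = 1/((13*(-12) + 81)² - 1307) = 1/((-156 + 81)² - 1307) = 1/((-75)² - 1307) = 1/(5625 - 1307) = 1/4318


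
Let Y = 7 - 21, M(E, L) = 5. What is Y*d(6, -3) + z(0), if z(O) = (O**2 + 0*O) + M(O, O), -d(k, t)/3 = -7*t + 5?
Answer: 1097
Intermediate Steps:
d(k, t) = -15 + 21*t (d(k, t) = -3*(-7*t + 5) = -3*(5 - 7*t) = -15 + 21*t)
Y = -14
z(O) = 5 + O**2 (z(O) = (O**2 + 0*O) + 5 = (O**2 + 0) + 5 = O**2 + 5 = 5 + O**2)
Y*d(6, -3) + z(0) = -14*(-15 + 21*(-3)) + (5 + 0**2) = -14*(-15 - 63) + (5 + 0) = -14*(-78) + 5 = 1092 + 5 = 1097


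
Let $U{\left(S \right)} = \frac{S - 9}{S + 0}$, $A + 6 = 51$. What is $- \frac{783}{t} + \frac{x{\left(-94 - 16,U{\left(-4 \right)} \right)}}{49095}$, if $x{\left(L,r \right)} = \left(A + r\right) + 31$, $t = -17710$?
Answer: $\frac{15937961}{347788980} \approx 0.045827$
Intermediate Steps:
$A = 45$ ($A = -6 + 51 = 45$)
$U{\left(S \right)} = \frac{-9 + S}{S}$
$x{\left(L,r \right)} = 76 + r$ ($x{\left(L,r \right)} = \left(45 + r\right) + 31 = 76 + r$)
$- \frac{783}{t} + \frac{x{\left(-94 - 16,U{\left(-4 \right)} \right)}}{49095} = - \frac{783}{-17710} + \frac{76 + \frac{-9 - 4}{-4}}{49095} = \left(-783\right) \left(- \frac{1}{17710}\right) + \left(76 - - \frac{13}{4}\right) \frac{1}{49095} = \frac{783}{17710} + \left(76 + \frac{13}{4}\right) \frac{1}{49095} = \frac{783}{17710} + \frac{317}{4} \cdot \frac{1}{49095} = \frac{783}{17710} + \frac{317}{196380} = \frac{15937961}{347788980}$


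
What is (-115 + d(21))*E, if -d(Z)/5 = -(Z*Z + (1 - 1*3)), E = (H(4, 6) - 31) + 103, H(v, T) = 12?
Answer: 174720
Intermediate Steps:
E = 84 (E = (12 - 31) + 103 = -19 + 103 = 84)
d(Z) = -10 + 5*Z**2 (d(Z) = -(-5)*(Z*Z + (1 - 1*3)) = -(-5)*(Z**2 + (1 - 3)) = -(-5)*(Z**2 - 2) = -(-5)*(-2 + Z**2) = -5*(2 - Z**2) = -10 + 5*Z**2)
(-115 + d(21))*E = (-115 + (-10 + 5*21**2))*84 = (-115 + (-10 + 5*441))*84 = (-115 + (-10 + 2205))*84 = (-115 + 2195)*84 = 2080*84 = 174720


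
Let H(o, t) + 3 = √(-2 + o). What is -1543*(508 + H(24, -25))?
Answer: -779215 - 1543*√22 ≈ -7.8645e+5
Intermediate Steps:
H(o, t) = -3 + √(-2 + o)
-1543*(508 + H(24, -25)) = -1543*(508 + (-3 + √(-2 + 24))) = -1543*(508 + (-3 + √22)) = -1543*(505 + √22) = -779215 - 1543*√22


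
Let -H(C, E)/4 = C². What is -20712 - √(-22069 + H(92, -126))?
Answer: -20712 - 5*I*√2237 ≈ -20712.0 - 236.48*I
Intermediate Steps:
H(C, E) = -4*C²
-20712 - √(-22069 + H(92, -126)) = -20712 - √(-22069 - 4*92²) = -20712 - √(-22069 - 4*8464) = -20712 - √(-22069 - 33856) = -20712 - √(-55925) = -20712 - 5*I*√2237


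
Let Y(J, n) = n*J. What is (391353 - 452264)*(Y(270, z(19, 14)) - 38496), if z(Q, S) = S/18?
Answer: 2332038546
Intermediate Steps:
z(Q, S) = S/18 (z(Q, S) = S*(1/18) = S/18)
Y(J, n) = J*n
(391353 - 452264)*(Y(270, z(19, 14)) - 38496) = (391353 - 452264)*(270*((1/18)*14) - 38496) = -60911*(270*(7/9) - 38496) = -60911*(210 - 38496) = -60911*(-38286) = 2332038546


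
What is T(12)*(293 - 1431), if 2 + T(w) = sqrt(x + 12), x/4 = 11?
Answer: 2276 - 2276*sqrt(14) ≈ -6240.0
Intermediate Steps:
x = 44 (x = 4*11 = 44)
T(w) = -2 + 2*sqrt(14) (T(w) = -2 + sqrt(44 + 12) = -2 + sqrt(56) = -2 + 2*sqrt(14))
T(12)*(293 - 1431) = (-2 + 2*sqrt(14))*(293 - 1431) = (-2 + 2*sqrt(14))*(-1138) = 2276 - 2276*sqrt(14)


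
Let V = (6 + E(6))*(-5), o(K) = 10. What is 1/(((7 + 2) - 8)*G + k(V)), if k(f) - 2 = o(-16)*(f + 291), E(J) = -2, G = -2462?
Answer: 1/250 ≈ 0.0040000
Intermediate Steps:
V = -20 (V = (6 - 2)*(-5) = 4*(-5) = -20)
k(f) = 2912 + 10*f (k(f) = 2 + 10*(f + 291) = 2 + 10*(291 + f) = 2 + (2910 + 10*f) = 2912 + 10*f)
1/(((7 + 2) - 8)*G + k(V)) = 1/(((7 + 2) - 8)*(-2462) + (2912 + 10*(-20))) = 1/((9 - 8)*(-2462) + (2912 - 200)) = 1/(1*(-2462) + 2712) = 1/(-2462 + 2712) = 1/250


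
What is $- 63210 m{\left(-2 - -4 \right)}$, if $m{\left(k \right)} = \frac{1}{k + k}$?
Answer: $- \frac{31605}{2} \approx -15803.0$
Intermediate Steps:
$m{\left(k \right)} = \frac{1}{2 k}$
$- 63210 m{\left(-2 - -4 \right)} = - 63210 \frac{1}{2 \left(-2 - -4\right)} = - 63210 \frac{1}{2 \left(-2 + 4\right)} = - 63210 \frac{1}{2 \cdot 2} = - 63210 \cdot \frac{1}{2} \cdot \frac{1}{2} = \left(-63210\right) \frac{1}{4} = - \frac{31605}{2}$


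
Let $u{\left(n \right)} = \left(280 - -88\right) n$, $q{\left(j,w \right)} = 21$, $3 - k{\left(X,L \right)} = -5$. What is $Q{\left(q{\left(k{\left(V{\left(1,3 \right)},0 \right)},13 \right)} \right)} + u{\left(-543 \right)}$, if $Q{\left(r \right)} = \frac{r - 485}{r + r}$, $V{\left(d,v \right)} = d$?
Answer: $- \frac{4196536}{21} \approx -1.9984 \cdot 10^{5}$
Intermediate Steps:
$k{\left(X,L \right)} = 8$ ($k{\left(X,L \right)} = 3 - -5 = 3 + 5 = 8$)
$u{\left(n \right)} = 368 n$ ($u{\left(n \right)} = \left(280 + 88\right) n = 368 n$)
$Q{\left(r \right)} = \frac{-485 + r}{2 r}$
$Q{\left(q{\left(k{\left(V{\left(1,3 \right)},0 \right)},13 \right)} \right)} + u{\left(-543 \right)} = \frac{-485 + 21}{2 \cdot 21} + 368 \left(-543\right) = \frac{1}{2} \cdot \frac{1}{21} \left(-464\right) - 199824 = - \frac{232}{21} - 199824 = - \frac{4196536}{21}$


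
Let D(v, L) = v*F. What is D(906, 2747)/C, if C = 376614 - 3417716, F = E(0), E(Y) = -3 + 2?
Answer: 453/1520551 ≈ 0.00029792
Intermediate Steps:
E(Y) = -1
F = -1
D(v, L) = -v (D(v, L) = v*(-1) = -v)
C = -3041102
D(906, 2747)/C = -1*906/(-3041102) = -906*(-1/3041102) = 453/1520551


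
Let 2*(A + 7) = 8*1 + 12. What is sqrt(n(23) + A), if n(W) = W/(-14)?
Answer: sqrt(266)/14 ≈ 1.1650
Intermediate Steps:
n(W) = -W/14 (n(W) = W*(-1/14) = -W/14)
A = 3 (A = -7 + (8*1 + 12)/2 = -7 + (8 + 12)/2 = -7 + (1/2)*20 = -7 + 10 = 3)
sqrt(n(23) + A) = sqrt(-1/14*23 + 3) = sqrt(-23/14 + 3) = sqrt(19/14) = sqrt(266)/14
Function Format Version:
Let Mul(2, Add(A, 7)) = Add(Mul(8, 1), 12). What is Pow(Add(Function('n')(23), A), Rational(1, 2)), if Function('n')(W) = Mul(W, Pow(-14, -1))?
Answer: Mul(Rational(1, 14), Pow(266, Rational(1, 2))) ≈ 1.1650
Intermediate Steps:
Function('n')(W) = Mul(Rational(-1, 14), W) (Function('n')(W) = Mul(W, Rational(-1, 14)) = Mul(Rational(-1, 14), W))
A = 3 (A = Add(-7, Mul(Rational(1, 2), Add(Mul(8, 1), 12))) = Add(-7, Mul(Rational(1, 2), Add(8, 12))) = Add(-7, Mul(Rational(1, 2), 20)) = Add(-7, 10) = 3)
Pow(Add(Function('n')(23), A), Rational(1, 2)) = Pow(Add(Mul(Rational(-1, 14), 23), 3), Rational(1, 2)) = Pow(Add(Rational(-23, 14), 3), Rational(1, 2)) = Pow(Rational(19, 14), Rational(1, 2)) = Mul(Rational(1, 14), Pow(266, Rational(1, 2)))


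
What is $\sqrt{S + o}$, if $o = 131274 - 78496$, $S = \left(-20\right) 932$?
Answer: $13 \sqrt{202} \approx 184.76$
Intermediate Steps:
$S = -18640$
$o = 52778$
$\sqrt{S + o} = \sqrt{-18640 + 52778} = \sqrt{34138} = 13 \sqrt{202}$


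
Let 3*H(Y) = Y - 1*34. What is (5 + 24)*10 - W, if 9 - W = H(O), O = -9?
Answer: 800/3 ≈ 266.67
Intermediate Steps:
H(Y) = -34/3 + Y/3 (H(Y) = (Y - 1*34)/3 = (Y - 34)/3 = (-34 + Y)/3 = -34/3 + Y/3)
W = 70/3 (W = 9 - (-34/3 + (1/3)*(-9)) = 9 - (-34/3 - 3) = 9 - 1*(-43/3) = 9 + 43/3 = 70/3 ≈ 23.333)
(5 + 24)*10 - W = (5 + 24)*10 - 1*70/3 = 29*10 - 70/3 = 290 - 70/3 = 800/3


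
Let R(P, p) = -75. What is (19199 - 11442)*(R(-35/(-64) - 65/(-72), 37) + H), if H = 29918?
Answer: 231492151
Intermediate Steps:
(19199 - 11442)*(R(-35/(-64) - 65/(-72), 37) + H) = (19199 - 11442)*(-75 + 29918) = 7757*29843 = 231492151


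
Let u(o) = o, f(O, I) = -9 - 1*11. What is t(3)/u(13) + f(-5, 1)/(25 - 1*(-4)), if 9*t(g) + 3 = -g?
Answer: -838/1131 ≈ -0.74094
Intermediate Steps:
f(O, I) = -20 (f(O, I) = -9 - 11 = -20)
t(g) = -⅓ - g/9 (t(g) = -⅓ + (-g)/9 = -⅓ - g/9)
t(3)/u(13) + f(-5, 1)/(25 - 1*(-4)) = (-⅓ - ⅑*3)/13 - 20/(25 - 1*(-4)) = (-⅓ - ⅓)*(1/13) - 20/(25 + 4) = -⅔*1/13 - 20/29 = -2/39 - 20*1/29 = -2/39 - 20/29 = -838/1131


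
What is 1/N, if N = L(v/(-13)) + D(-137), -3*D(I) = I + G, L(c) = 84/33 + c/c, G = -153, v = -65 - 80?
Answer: 33/3307 ≈ 0.0099788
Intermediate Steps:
v = -145
L(c) = 39/11 (L(c) = 84*(1/33) + 1 = 28/11 + 1 = 39/11)
D(I) = 51 - I/3 (D(I) = -(I - 153)/3 = -(-153 + I)/3 = 51 - I/3)
N = 3307/33 (N = 39/11 + (51 - 1/3*(-137)) = 39/11 + (51 + 137/3) = 39/11 + 290/3 = 3307/33 ≈ 100.21)
1/N = 1/(3307/33) = 33/3307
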